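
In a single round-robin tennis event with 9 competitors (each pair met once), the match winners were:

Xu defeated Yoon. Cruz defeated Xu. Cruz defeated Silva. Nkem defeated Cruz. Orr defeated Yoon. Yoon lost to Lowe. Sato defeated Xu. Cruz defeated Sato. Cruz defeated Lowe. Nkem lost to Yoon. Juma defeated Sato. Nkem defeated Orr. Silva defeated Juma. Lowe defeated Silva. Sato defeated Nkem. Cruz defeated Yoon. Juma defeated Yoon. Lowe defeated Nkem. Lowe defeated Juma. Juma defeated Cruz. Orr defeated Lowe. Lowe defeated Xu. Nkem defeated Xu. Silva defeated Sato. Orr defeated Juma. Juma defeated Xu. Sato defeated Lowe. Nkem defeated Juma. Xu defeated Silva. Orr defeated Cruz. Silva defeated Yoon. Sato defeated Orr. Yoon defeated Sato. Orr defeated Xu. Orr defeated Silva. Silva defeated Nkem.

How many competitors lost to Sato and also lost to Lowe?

Sato beat: Xu, Orr, Nkem, Lowe.
Lowe beat: Juma, Xu, Silva, Yoon, Nkem.
Both beat: Xu, Nkem — 2.

2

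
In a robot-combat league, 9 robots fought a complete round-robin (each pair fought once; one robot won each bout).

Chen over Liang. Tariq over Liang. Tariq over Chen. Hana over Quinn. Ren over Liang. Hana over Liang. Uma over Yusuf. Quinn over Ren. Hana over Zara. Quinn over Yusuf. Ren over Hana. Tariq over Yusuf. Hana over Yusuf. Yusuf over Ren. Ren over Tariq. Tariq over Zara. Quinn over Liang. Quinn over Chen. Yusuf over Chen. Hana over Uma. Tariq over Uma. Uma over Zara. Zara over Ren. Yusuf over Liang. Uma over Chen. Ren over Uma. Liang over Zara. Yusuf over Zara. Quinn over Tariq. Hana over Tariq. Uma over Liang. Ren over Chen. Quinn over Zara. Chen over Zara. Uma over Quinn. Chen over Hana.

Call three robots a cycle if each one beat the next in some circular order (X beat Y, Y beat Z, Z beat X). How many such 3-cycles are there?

Win totals: Hana 6, Yusuf 4, Quinn 6, Chen 3, Tariq 5, Zara 1, Ren 5, Liang 1, Uma 5.
A robot with w wins dominates both others in C(w,2) triples; summing gives 15 + 6 + 15 + 3 + 10 + 0 + 10 + 0 + 10 = 69 transitive triples.
Total triples C(9,3) = 84, so cyclic triples = 84 − 69 = 15.

15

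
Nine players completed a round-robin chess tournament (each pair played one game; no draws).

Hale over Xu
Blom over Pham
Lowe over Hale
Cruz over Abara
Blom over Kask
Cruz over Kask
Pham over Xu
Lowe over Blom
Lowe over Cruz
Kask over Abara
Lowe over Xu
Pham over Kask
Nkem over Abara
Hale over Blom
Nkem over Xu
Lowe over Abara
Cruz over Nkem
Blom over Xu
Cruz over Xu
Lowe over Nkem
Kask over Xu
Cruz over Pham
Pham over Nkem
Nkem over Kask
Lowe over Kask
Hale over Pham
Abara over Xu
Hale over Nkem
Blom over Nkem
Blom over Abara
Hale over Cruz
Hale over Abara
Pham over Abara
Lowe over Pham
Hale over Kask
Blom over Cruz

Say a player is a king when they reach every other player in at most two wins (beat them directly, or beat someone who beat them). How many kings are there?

1

Cruz cannot reach Hale, Lowe, Blom in two steps.
Abara cannot reach Cruz, Hale, Kask, Nkem, Lowe, Pham, Blom in two steps.
Hale cannot reach Lowe in two steps.
Kask cannot reach Cruz, Hale, Nkem, Lowe, Pham, Blom in two steps.
Nkem cannot reach Cruz, Hale, Lowe, Pham, Blom in two steps.
Lowe reaches everyone (king).
Pham cannot reach Cruz, Hale, Lowe, Blom in two steps.
Blom cannot reach Hale, Lowe in two steps.
Xu cannot reach Cruz, Abara, Hale, Kask, Nkem, Lowe, Pham, Blom in two steps.
Kings: Lowe — 1.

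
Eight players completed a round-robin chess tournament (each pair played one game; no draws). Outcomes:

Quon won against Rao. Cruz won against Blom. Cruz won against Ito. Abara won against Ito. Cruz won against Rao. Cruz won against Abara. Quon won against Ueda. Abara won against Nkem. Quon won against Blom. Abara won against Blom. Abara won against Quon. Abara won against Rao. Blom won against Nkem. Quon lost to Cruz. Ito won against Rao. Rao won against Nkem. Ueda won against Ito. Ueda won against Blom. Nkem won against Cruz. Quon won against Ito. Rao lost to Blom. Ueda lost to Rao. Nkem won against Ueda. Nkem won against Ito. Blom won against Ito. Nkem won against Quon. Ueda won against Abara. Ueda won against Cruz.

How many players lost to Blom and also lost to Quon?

Blom beat: Ito, Nkem, Rao.
Quon beat: Blom, Ito, Ueda, Rao.
Both beat: Ito, Rao — 2.

2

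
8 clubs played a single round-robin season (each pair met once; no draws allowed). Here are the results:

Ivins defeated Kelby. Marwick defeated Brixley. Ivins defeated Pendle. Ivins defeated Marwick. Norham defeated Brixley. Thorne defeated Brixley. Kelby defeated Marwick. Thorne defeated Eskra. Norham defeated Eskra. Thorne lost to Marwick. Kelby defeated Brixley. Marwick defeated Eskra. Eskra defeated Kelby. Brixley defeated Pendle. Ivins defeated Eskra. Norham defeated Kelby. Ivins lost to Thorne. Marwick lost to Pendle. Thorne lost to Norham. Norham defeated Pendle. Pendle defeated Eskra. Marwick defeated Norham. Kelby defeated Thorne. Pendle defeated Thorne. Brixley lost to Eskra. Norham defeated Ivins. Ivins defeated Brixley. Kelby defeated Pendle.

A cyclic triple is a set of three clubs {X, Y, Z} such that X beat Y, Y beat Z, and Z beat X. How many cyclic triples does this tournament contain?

Win totals: Eskra 2, Thorne 3, Kelby 4, Ivins 5, Pendle 3, Marwick 4, Norham 6, Brixley 1.
A club with w wins dominates both others in C(w,2) triples; summing gives 1 + 3 + 6 + 10 + 3 + 6 + 15 + 0 = 44 transitive triples.
Total triples C(8,3) = 56, so cyclic triples = 56 − 44 = 12.

12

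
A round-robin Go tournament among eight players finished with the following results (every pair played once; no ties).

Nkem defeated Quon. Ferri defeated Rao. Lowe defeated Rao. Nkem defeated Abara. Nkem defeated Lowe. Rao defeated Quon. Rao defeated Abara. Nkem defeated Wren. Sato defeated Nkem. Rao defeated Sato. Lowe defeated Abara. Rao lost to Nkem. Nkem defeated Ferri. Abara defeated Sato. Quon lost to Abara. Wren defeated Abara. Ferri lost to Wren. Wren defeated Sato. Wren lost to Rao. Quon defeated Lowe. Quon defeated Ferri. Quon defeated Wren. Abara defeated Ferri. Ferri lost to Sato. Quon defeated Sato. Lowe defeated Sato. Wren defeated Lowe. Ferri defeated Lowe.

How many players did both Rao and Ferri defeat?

Rao beat: Sato, Wren, Abara, Quon.
Ferri beat: Lowe, Rao.
No one was beaten by both.

0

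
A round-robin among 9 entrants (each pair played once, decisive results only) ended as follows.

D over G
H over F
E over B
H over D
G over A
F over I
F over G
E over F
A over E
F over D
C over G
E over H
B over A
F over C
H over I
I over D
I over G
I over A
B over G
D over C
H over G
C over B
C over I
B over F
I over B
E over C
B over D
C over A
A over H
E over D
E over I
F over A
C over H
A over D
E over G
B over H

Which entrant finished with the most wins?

Win totals: A 3, B 5, C 5, D 2, E 7, F 5, G 1, H 4, I 4.
E leads with 7 wins (next highest: 5).

E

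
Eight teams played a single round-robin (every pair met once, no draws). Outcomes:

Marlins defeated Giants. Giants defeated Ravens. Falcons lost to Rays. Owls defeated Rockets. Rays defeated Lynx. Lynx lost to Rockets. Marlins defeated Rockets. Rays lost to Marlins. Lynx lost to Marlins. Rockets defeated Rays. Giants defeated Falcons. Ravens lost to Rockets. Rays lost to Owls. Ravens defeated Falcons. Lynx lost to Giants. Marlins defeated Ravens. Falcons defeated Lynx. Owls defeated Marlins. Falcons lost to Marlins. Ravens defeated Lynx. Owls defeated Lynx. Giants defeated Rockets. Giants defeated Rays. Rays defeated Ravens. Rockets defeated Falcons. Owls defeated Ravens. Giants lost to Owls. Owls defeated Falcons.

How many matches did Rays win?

3

Rays' results: beat Ravens, Falcons, Lynx; lost to Marlins, Giants, Rockets, Owls.
That is 3 wins.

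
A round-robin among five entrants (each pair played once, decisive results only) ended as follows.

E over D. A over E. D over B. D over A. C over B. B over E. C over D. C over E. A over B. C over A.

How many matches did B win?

1

B's results: beat E; lost to A, C, D.
That is 1 win.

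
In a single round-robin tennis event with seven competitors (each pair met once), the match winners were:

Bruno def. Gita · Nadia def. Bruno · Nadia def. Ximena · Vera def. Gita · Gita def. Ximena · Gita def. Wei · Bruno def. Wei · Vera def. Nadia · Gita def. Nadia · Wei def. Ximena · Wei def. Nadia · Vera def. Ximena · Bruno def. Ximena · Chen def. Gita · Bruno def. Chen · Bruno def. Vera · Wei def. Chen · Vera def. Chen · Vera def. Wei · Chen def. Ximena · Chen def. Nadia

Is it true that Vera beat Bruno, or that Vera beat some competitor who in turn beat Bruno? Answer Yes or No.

Yes

Vera did not beat Bruno directly.
Vera beat Chen, Ximena, Gita, Wei, Nadia. Of those, Nadia beat Bruno.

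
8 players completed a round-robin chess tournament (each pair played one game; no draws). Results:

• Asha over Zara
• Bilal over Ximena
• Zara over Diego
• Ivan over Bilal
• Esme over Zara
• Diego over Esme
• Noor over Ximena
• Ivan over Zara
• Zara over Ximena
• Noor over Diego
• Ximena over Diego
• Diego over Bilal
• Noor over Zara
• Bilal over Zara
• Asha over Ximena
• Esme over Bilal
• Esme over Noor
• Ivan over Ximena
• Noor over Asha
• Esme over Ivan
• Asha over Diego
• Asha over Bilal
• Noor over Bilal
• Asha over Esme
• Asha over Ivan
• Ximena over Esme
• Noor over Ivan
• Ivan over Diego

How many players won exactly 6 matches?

Win totals: Asha 6, Ivan 4, Esme 4, Ximena 2, Zara 2, Diego 2, Noor 6, Bilal 2.
Exactly 6: Asha, Noor — 2 players.

2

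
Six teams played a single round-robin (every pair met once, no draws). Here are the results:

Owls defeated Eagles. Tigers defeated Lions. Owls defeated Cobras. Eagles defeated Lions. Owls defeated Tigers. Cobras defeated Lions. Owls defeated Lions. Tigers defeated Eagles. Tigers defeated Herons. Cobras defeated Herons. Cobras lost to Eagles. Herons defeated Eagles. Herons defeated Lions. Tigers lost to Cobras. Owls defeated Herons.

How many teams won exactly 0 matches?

Win totals: Cobras 3, Owls 5, Herons 2, Eagles 2, Tigers 3, Lions 0.
Exactly 0: Lions — 1 team.

1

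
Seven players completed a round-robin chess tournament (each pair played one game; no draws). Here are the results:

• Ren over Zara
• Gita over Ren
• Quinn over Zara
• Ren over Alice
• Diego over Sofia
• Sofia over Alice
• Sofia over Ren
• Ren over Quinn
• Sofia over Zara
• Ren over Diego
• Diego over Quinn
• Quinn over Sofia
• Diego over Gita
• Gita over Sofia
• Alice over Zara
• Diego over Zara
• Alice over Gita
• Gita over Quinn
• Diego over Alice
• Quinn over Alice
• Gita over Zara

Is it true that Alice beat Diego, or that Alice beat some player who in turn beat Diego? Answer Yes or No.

No

Alice did not beat Diego directly.
Alice beat Gita, Zara, but each of them lost to Diego. No two-step path.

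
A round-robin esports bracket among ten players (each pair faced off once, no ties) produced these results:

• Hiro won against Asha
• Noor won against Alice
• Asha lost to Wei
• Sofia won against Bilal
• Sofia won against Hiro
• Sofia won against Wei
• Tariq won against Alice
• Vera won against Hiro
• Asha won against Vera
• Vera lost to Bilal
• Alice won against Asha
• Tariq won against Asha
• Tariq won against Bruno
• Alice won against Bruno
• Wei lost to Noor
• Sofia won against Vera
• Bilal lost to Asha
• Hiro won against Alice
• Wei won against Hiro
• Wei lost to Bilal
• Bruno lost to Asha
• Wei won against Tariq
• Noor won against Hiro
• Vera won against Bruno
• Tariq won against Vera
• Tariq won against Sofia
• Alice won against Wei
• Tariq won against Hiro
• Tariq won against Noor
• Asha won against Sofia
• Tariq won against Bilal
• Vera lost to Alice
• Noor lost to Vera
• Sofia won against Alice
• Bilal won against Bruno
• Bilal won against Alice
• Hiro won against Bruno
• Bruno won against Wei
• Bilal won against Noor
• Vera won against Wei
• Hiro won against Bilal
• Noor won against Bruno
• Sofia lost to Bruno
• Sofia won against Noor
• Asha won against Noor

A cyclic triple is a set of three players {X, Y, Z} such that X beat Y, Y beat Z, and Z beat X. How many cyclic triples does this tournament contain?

Win totals: Vera 4, Alice 4, Wei 3, Tariq 8, Bruno 2, Sofia 6, Asha 5, Bilal 5, Hiro 4, Noor 4.
A player with w wins dominates both others in C(w,2) triples; summing gives 6 + 6 + 3 + 28 + 1 + 15 + 10 + 10 + 6 + 6 = 91 transitive triples.
Total triples C(10,3) = 120, so cyclic triples = 120 − 91 = 29.

29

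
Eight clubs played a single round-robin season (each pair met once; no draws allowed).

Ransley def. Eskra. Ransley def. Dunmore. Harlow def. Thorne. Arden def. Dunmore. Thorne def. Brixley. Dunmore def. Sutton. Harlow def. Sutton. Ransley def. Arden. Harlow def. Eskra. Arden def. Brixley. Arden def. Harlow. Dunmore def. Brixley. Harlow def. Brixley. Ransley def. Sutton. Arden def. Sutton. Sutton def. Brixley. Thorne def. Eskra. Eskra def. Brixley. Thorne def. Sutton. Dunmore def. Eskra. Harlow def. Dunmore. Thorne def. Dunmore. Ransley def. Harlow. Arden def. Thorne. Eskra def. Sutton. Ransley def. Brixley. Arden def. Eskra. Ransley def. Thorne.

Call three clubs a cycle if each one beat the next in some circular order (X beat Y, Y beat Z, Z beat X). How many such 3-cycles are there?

Win totals: Thorne 4, Arden 6, Brixley 0, Dunmore 3, Sutton 1, Eskra 2, Harlow 5, Ransley 7.
A club with w wins dominates both others in C(w,2) triples; summing gives 6 + 15 + 0 + 3 + 0 + 1 + 10 + 21 = 56 transitive triples.
Total triples C(8,3) = 56, so cyclic triples = 56 − 56 = 0.

0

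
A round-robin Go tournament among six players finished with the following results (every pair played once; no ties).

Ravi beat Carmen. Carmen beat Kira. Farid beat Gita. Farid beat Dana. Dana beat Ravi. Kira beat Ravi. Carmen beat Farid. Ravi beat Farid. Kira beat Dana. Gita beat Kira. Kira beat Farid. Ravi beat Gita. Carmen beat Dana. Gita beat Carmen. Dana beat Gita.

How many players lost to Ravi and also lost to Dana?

1

Ravi beat: Carmen, Farid, Gita.
Dana beat: Ravi, Gita.
Both beat: Gita — 1.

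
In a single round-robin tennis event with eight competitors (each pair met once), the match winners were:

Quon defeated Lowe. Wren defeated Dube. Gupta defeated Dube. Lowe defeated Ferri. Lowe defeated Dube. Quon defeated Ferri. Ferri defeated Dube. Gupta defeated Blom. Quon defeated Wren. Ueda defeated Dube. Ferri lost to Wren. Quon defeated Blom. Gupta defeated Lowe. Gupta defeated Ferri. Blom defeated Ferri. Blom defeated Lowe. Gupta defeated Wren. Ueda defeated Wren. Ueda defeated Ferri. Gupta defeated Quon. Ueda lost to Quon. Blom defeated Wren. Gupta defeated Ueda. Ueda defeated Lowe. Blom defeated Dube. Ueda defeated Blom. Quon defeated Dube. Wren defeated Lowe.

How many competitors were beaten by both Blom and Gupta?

Blom beat: Ferri, Lowe, Wren, Dube.
Gupta beat: Ferri, Lowe, Quon, Blom, Wren, Ueda, Dube.
Both beat: Ferri, Lowe, Wren, Dube — 4.

4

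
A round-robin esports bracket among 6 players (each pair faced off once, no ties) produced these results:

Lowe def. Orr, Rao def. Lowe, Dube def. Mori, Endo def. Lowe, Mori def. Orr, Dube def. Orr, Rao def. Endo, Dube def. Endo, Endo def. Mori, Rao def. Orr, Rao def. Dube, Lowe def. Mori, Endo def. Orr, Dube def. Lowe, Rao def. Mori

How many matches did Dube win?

Dube's results: beat Orr, Lowe, Mori, Endo; lost to Rao.
That is 4 wins.

4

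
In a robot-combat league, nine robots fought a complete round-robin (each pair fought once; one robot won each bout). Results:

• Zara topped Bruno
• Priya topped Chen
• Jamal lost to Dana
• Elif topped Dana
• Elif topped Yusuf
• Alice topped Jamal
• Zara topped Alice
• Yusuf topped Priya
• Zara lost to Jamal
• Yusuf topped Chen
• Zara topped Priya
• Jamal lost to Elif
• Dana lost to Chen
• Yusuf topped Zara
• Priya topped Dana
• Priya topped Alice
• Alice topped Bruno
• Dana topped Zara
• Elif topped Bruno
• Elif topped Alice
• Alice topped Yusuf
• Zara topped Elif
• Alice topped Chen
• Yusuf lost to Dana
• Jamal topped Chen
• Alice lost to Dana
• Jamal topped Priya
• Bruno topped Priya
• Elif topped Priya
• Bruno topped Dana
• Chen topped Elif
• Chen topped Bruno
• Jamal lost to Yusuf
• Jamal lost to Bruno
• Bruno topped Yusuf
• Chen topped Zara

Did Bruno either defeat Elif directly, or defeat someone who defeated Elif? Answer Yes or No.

Bruno did not beat Elif directly.
Bruno beat Priya, Yusuf, Jamal, Dana, but each of them lost to Elif. No two-step path.

No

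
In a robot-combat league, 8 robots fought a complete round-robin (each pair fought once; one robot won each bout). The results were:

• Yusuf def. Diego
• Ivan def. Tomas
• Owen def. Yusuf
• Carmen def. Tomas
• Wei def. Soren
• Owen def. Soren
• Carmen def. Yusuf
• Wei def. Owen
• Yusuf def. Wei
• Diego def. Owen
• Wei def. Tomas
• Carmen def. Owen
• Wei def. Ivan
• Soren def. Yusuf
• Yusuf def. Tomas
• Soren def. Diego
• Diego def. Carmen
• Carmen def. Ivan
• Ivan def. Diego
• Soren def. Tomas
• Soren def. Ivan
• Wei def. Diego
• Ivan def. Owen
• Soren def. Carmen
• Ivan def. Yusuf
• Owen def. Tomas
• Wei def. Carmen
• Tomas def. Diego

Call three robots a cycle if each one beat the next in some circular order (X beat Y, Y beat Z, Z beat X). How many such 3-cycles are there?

12

Win totals: Wei 6, Ivan 4, Tomas 1, Diego 2, Owen 3, Yusuf 3, Carmen 4, Soren 5.
A robot with w wins dominates both others in C(w,2) triples; summing gives 15 + 6 + 0 + 1 + 3 + 3 + 6 + 10 = 44 transitive triples.
Total triples C(8,3) = 56, so cyclic triples = 56 − 44 = 12.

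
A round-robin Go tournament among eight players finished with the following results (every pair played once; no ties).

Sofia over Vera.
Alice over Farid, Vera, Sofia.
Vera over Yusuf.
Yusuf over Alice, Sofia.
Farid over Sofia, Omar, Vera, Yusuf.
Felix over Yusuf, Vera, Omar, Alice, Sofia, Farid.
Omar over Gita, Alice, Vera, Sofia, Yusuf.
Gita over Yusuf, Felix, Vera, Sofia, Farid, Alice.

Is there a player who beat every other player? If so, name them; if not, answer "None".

None

Highest win total is Gita with 6 (out of 7 possible).
Gita lost to Omar, so no player went undefeated.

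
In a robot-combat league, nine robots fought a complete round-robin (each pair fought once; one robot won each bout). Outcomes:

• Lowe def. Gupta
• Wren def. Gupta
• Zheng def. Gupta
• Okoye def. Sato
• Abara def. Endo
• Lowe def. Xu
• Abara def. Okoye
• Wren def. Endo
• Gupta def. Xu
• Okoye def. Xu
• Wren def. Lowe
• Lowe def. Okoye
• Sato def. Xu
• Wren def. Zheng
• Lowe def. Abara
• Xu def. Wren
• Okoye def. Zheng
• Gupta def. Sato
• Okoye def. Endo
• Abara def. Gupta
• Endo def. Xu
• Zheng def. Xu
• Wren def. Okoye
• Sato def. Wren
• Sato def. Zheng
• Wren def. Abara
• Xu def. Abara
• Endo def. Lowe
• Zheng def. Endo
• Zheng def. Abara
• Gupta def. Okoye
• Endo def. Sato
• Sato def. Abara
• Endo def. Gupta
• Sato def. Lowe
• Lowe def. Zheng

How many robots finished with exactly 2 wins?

Win totals: Gupta 3, Endo 4, Sato 5, Zheng 4, Okoye 4, Lowe 5, Abara 3, Wren 6, Xu 2.
Exactly 2: Xu — 1 robot.

1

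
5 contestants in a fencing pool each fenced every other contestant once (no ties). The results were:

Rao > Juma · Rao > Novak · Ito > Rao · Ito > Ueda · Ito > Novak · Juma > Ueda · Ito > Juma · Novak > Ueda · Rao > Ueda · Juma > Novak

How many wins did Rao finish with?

Rao's results: beat Juma, Novak, Ueda; lost to Ito.
That is 3 wins.

3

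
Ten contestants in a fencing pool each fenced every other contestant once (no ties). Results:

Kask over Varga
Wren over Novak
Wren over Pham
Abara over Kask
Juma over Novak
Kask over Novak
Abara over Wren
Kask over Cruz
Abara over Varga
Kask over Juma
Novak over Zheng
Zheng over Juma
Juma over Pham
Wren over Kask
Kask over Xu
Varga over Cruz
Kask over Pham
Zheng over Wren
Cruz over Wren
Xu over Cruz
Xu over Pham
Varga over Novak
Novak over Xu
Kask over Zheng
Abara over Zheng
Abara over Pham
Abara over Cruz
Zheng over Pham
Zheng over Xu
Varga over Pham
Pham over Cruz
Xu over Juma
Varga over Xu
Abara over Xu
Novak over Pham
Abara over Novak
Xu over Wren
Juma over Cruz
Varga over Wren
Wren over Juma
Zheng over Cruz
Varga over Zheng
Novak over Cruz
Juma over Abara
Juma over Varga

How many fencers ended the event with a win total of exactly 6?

Win totals: Pham 1, Cruz 1, Zheng 5, Abara 8, Wren 4, Varga 6, Juma 5, Xu 4, Kask 7, Novak 4.
Exactly 6: Varga — 1 fencer.

1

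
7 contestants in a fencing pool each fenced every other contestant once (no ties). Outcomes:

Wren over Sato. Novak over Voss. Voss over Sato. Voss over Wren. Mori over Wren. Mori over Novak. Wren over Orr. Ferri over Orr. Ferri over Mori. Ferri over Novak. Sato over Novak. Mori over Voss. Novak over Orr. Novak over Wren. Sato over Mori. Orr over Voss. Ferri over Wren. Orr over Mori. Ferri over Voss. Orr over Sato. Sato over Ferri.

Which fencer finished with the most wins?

Win totals: Ferri 5, Mori 3, Novak 3, Voss 2, Wren 2, Orr 3, Sato 3.
Ferri leads with 5 wins (next highest: 3).

Ferri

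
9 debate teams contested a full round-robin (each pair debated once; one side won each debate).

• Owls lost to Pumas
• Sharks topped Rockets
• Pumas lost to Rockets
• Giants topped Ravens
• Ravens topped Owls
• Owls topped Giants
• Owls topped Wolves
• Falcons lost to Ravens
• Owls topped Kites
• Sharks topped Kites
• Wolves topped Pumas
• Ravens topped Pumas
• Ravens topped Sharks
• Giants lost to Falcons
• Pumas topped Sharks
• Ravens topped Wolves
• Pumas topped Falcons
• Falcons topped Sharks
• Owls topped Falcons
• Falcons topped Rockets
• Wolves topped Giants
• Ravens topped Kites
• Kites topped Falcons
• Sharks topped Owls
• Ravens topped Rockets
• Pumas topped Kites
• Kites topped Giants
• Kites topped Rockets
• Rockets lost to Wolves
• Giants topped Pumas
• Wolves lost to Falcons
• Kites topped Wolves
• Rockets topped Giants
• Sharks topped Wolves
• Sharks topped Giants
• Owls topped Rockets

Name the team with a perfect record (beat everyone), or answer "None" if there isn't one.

None

Highest win total is Ravens with 7 (out of 8 possible).
Ravens lost to Giants, so no team went undefeated.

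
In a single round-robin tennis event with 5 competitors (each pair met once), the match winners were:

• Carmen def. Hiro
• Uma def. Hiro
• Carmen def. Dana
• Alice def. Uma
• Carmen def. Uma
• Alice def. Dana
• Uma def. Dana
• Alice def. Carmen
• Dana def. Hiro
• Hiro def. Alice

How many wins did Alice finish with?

3

Alice's results: beat Uma, Dana, Carmen; lost to Hiro.
That is 3 wins.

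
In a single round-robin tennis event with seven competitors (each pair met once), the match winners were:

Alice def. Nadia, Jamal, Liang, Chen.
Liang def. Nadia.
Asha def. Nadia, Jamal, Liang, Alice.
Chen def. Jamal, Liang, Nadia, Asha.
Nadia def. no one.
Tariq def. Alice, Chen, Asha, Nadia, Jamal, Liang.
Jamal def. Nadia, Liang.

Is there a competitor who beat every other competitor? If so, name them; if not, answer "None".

Tariq has 6 wins out of 6 opponents — a perfect record.

Tariq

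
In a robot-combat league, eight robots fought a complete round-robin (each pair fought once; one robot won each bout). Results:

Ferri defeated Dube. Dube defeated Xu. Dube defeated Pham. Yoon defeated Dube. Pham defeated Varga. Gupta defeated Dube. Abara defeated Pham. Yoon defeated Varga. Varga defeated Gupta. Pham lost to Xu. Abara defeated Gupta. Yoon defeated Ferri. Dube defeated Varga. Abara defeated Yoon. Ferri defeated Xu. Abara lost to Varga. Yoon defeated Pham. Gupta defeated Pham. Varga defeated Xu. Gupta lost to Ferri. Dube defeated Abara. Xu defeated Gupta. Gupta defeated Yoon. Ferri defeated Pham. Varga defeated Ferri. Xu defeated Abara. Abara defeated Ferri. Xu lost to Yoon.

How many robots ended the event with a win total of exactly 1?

Win totals: Xu 3, Varga 4, Abara 4, Pham 1, Dube 4, Yoon 5, Ferri 4, Gupta 3.
Exactly 1: Pham — 1 robot.

1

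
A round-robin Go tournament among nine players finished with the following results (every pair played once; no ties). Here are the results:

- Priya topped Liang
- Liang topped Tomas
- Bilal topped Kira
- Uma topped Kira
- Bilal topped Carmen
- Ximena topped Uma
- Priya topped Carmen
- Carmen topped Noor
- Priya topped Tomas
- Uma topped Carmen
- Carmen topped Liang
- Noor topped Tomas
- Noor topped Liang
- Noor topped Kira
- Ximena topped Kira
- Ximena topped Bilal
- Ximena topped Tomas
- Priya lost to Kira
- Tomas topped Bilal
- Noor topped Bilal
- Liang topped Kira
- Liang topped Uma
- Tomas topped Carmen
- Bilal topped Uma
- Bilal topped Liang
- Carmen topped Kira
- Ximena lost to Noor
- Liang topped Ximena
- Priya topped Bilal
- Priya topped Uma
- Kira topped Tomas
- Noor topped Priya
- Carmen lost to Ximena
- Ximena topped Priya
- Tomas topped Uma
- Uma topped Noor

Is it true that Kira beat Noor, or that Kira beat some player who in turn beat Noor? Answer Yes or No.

Kira did not beat Noor directly.
Kira beat Tomas, Priya, but each of them lost to Noor. No two-step path.

No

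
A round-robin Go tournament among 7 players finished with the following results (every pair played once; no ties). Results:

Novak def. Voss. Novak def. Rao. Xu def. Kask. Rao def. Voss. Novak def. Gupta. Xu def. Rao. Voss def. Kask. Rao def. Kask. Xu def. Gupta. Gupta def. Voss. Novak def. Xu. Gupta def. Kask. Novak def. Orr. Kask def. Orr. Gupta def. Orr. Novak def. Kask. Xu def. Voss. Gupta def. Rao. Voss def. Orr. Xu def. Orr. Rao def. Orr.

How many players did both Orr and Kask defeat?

0

Orr beat: no one.
Kask beat: Orr.
No one was beaten by both.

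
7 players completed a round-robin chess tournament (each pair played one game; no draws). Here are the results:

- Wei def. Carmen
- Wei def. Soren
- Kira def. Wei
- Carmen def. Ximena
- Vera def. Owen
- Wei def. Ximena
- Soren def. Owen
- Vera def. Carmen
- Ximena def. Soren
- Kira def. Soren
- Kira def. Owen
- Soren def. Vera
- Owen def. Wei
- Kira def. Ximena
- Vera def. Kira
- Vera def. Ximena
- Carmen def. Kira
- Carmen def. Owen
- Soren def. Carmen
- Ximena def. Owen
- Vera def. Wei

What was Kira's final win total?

4

Kira's results: beat Owen, Wei, Soren, Ximena; lost to Carmen, Vera.
That is 4 wins.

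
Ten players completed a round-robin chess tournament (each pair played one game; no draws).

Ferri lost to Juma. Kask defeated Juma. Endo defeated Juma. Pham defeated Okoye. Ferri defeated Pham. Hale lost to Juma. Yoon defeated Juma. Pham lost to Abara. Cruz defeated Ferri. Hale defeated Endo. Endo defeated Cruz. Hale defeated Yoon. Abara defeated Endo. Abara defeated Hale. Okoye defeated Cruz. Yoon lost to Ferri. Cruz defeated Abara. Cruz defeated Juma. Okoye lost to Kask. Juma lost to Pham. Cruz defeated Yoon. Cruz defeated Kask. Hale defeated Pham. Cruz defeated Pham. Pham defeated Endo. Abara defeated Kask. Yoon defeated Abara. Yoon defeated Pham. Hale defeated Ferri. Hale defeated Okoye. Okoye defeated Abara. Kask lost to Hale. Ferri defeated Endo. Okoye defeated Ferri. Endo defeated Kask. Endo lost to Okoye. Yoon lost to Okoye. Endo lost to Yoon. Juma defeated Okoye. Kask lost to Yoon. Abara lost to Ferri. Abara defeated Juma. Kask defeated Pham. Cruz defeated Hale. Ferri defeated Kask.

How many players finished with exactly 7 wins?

1

Win totals: Abara 5, Hale 6, Juma 3, Endo 3, Cruz 7, Kask 3, Okoye 5, Yoon 5, Ferri 5, Pham 3.
Exactly 7: Cruz — 1 player.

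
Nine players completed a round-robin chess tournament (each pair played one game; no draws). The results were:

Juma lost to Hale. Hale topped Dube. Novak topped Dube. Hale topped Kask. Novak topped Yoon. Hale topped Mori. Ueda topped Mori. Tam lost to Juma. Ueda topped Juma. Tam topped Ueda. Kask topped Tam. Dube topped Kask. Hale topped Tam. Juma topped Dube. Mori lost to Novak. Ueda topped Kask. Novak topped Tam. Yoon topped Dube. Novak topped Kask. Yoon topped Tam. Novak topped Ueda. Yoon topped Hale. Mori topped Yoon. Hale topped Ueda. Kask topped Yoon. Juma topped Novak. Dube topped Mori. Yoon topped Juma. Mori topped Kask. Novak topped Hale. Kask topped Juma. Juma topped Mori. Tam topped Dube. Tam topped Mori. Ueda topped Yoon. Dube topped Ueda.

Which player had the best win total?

Novak

Win totals: Kask 3, Yoon 4, Dube 3, Tam 3, Hale 6, Mori 2, Novak 7, Juma 4, Ueda 4.
Novak leads with 7 wins (next highest: 6).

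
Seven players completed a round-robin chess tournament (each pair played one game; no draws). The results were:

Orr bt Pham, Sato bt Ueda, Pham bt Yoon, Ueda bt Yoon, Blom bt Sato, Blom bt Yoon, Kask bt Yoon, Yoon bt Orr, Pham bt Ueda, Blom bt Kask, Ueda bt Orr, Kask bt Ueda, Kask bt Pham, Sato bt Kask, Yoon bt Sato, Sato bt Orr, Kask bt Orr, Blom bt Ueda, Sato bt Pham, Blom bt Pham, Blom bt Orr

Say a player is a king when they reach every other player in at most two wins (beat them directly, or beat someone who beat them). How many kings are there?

1

Yoon cannot reach Blom in two steps.
Blom reaches everyone (king).
Ueda cannot reach Blom, Kask in two steps.
Sato cannot reach Blom in two steps.
Pham cannot reach Blom, Kask in two steps.
Orr cannot reach Blom, Sato, Kask in two steps.
Kask cannot reach Blom in two steps.
Kings: Blom — 1.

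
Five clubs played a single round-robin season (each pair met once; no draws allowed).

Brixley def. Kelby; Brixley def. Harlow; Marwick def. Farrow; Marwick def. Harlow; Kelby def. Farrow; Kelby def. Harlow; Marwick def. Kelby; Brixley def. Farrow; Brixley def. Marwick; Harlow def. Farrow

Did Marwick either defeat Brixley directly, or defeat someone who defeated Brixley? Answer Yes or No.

Marwick did not beat Brixley directly.
Marwick beat Harlow, Farrow, Kelby, but each of them lost to Brixley. No two-step path.

No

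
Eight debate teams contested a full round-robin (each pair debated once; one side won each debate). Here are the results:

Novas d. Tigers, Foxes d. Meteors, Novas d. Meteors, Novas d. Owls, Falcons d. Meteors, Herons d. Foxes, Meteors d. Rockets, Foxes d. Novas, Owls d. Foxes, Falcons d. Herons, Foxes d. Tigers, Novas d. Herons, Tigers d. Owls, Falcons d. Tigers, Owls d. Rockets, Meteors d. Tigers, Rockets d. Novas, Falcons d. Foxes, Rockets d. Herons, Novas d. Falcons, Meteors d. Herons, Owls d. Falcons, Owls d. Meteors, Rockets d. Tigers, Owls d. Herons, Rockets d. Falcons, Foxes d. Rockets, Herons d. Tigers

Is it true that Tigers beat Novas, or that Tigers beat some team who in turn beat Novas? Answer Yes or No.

No

Tigers did not beat Novas directly.
Tigers beat Owls, but each of them lost to Novas. No two-step path.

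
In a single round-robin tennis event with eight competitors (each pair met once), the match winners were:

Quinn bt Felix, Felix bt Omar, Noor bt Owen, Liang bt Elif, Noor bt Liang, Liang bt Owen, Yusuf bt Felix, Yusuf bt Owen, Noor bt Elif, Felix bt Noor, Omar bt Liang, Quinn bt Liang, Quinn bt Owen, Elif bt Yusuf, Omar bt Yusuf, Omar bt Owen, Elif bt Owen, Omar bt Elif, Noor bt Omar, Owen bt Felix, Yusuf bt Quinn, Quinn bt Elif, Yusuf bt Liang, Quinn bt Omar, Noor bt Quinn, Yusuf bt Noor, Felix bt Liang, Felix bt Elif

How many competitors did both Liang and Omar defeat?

Liang beat: Elif, Owen.
Omar beat: Elif, Owen, Yusuf, Liang.
Both beat: Elif, Owen — 2.

2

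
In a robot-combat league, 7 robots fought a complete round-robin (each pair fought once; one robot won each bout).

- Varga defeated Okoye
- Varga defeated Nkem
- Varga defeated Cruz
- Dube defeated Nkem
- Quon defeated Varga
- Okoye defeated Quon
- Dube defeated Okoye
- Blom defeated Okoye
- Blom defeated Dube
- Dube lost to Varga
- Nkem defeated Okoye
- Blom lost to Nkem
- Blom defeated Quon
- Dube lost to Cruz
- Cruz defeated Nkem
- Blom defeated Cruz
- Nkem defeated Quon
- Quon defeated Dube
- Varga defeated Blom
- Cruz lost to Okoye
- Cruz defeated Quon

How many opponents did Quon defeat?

2

Quon's results: beat Varga, Dube; lost to Cruz, Okoye, Blom, Nkem.
That is 2 wins.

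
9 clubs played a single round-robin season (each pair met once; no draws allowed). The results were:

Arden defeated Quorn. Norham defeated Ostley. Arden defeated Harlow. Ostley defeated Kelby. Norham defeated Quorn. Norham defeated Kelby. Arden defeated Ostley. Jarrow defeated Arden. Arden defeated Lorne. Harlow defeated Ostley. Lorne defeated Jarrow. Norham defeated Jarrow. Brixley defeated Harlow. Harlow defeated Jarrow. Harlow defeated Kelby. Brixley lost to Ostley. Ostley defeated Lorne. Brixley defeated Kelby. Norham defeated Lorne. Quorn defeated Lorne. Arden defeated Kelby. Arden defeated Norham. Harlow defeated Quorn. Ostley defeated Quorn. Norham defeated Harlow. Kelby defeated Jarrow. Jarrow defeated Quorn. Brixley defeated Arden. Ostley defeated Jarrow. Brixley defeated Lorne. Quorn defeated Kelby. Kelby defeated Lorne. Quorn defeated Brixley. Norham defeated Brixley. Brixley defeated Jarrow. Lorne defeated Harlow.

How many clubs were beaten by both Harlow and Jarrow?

Harlow beat: Ostley, Kelby, Jarrow, Quorn.
Jarrow beat: Arden, Quorn.
Both beat: Quorn — 1.

1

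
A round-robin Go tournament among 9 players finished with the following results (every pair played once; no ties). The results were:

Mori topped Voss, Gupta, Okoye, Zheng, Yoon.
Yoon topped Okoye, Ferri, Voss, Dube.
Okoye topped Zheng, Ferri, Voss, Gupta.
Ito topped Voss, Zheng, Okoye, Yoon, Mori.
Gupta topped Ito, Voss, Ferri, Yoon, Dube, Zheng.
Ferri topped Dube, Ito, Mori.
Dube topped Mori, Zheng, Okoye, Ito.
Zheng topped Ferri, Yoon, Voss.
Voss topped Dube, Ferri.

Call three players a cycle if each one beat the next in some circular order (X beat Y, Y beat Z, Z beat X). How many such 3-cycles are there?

Win totals: Gupta 6, Mori 5, Okoye 4, Voss 2, Yoon 4, Ferri 3, Dube 4, Ito 5, Zheng 3.
A player with w wins dominates both others in C(w,2) triples; summing gives 15 + 10 + 6 + 1 + 6 + 3 + 6 + 10 + 3 = 60 transitive triples.
Total triples C(9,3) = 84, so cyclic triples = 84 − 60 = 24.

24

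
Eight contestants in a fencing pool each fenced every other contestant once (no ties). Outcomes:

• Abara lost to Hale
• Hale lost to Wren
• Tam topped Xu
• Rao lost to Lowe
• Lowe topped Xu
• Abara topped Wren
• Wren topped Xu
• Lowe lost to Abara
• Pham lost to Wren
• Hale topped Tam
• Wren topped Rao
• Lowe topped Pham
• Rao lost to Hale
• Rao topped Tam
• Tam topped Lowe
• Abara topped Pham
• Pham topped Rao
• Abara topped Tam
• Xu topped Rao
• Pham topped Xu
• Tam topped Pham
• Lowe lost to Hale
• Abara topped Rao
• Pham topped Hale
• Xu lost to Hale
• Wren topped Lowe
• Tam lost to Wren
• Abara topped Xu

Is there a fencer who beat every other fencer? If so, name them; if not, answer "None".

Highest win total is Wren with 6 (out of 7 possible).
Wren lost to Abara, so no fencer went undefeated.

None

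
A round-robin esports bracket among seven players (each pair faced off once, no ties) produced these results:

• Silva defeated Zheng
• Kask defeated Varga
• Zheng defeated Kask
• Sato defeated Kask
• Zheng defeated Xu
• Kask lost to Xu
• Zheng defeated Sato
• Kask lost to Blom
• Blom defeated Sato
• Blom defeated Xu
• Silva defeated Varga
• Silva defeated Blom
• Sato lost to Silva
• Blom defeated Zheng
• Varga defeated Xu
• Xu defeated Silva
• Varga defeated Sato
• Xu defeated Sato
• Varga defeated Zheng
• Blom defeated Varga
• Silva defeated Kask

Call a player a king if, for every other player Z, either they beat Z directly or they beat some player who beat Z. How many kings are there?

Varga cannot reach Blom in two steps.
Kask cannot reach Silva, Blom in two steps.
Silva reaches everyone (king).
Zheng cannot reach Blom in two steps.
Sato cannot reach Silva, Zheng, Blom, Xu in two steps.
Blom reaches everyone (king).
Xu reaches everyone (king).
Kings: Silva, Blom, Xu — 3.

3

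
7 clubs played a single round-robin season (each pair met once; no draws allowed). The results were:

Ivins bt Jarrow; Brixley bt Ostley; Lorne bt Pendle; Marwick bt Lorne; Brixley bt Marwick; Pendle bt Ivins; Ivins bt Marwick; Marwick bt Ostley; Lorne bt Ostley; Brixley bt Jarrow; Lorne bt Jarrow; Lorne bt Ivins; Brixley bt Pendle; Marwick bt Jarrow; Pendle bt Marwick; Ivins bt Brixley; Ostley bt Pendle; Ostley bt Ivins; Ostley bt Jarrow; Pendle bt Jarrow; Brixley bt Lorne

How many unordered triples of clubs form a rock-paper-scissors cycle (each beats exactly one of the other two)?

Win totals: Ivins 3, Brixley 5, Pendle 3, Jarrow 0, Lorne 4, Marwick 3, Ostley 3.
A club with w wins dominates both others in C(w,2) triples; summing gives 3 + 10 + 3 + 0 + 6 + 3 + 3 = 28 transitive triples.
Total triples C(7,3) = 35, so cyclic triples = 35 − 28 = 7.

7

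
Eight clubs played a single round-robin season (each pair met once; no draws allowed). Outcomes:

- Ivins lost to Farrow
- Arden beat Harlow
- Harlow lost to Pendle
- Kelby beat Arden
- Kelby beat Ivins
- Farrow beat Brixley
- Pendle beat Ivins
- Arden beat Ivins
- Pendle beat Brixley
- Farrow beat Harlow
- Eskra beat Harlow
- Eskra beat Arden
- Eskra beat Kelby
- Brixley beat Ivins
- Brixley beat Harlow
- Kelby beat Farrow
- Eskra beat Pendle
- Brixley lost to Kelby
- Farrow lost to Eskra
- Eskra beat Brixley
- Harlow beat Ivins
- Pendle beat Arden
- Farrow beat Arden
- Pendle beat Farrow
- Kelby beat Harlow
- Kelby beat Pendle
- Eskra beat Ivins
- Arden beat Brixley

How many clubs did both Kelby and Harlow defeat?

Kelby beat: Brixley, Farrow, Harlow, Arden, Ivins, Pendle.
Harlow beat: Ivins.
Both beat: Ivins — 1.

1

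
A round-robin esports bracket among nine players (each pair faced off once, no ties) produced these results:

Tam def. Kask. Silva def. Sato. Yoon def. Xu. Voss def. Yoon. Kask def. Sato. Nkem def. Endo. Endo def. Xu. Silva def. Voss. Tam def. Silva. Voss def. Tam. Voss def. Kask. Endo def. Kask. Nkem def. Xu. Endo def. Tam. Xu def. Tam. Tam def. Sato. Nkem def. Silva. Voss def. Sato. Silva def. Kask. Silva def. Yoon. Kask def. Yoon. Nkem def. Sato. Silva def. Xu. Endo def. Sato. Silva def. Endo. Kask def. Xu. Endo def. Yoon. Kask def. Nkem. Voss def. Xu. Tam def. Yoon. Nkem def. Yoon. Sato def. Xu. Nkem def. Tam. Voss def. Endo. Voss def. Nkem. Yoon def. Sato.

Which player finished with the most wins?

Voss

Win totals: Xu 1, Kask 4, Endo 5, Voss 7, Yoon 2, Sato 1, Nkem 6, Silva 6, Tam 4.
Voss leads with 7 wins (next highest: 6).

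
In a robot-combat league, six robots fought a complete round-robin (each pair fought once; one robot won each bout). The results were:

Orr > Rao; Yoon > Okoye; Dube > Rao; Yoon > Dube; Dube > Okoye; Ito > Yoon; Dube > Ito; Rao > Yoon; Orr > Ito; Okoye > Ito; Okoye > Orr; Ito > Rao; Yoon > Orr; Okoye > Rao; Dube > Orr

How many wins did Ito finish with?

2

Ito's results: beat Rao, Yoon; lost to Okoye, Dube, Orr.
That is 2 wins.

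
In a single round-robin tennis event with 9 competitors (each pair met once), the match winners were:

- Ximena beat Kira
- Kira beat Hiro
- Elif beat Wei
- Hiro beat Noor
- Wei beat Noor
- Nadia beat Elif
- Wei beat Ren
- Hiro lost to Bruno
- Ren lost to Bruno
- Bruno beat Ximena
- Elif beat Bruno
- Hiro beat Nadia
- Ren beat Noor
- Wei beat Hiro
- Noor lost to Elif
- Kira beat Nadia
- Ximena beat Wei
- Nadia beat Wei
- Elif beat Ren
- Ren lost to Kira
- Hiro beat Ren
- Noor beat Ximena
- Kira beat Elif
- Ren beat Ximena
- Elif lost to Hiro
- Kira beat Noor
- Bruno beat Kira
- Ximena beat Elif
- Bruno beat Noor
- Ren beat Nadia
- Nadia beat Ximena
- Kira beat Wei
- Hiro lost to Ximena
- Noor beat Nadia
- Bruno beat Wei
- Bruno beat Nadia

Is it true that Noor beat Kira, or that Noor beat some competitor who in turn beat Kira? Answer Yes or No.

Noor did not beat Kira directly.
Noor beat Nadia, Ximena. Of those, Ximena beat Kira.

Yes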